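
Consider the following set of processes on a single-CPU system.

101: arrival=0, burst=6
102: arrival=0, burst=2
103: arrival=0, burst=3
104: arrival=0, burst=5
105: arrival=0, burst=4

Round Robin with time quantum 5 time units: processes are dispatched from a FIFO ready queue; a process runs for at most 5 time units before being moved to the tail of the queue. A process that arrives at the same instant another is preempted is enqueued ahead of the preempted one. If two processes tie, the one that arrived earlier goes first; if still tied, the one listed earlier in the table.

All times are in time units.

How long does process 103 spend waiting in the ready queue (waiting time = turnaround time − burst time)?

7

Schedule: | 101 0-5 | 102 5-7 | 103 7-10 | 104 10-15 | 105 15-19 | 101 19-20 |
Completion: 101=20  102=7  103=10  104=15  105=19
Waiting(103) = turnaround − burst = 10 − 3 = 7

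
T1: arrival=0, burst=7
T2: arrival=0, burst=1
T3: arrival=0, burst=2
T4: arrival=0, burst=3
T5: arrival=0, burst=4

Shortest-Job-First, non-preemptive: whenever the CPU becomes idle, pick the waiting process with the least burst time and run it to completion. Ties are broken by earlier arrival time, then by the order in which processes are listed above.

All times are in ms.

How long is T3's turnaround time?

3

Schedule: | T2 0-1 | T3 1-3 | T4 3-6 | T5 6-10 | T1 10-17 |
Completion: T1=17  T2=1  T3=3  T4=6  T5=10
Turnaround (C−A): T1=17  T2=1  T3=3  T4=6  T5=10
Turnaround(T3) = completion − arrival = 3 − 0 = 3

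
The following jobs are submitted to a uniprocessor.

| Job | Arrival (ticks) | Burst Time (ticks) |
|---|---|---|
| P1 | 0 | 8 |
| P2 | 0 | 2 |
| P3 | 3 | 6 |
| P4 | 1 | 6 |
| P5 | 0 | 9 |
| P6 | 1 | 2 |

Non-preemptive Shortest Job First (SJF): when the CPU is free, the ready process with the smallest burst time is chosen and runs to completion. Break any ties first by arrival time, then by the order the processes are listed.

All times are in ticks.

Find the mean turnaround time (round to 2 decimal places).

Timeline: | P2 0-2 | P6 2-4 | P4 4-10 | P3 10-16 | P1 16-24 | P5 24-33 |
Completion: P1=24  P2=2  P3=16  P4=10  P5=33  P6=4
Turnaround (C−A): P1=24  P2=2  P3=13  P4=9  P5=33  P6=3
Turnaround times: P1=24, P2=2, P3=13, P4=9, P5=33, P6=3
Average turnaround = (24+2+13+9+33+3) / 6 = 84/6 = 14.00

14.00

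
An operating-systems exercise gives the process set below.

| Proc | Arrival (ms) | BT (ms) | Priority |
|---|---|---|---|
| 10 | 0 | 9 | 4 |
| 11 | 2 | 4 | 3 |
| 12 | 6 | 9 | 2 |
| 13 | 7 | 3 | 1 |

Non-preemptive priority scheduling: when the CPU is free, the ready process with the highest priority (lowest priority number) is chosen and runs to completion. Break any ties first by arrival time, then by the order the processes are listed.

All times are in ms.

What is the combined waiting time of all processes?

27

Timeline: | 10 0-9 | 13 9-12 | 12 12-21 | 11 21-25 |
Completion: 10=9  11=25  12=21  13=12
Turnaround (C−A): 10=9  11=23  12=15  13=5
Waiting = turnaround − burst: 10=0, 11=19, 12=6, 13=2
Total waiting = 0 + 19 + 6 + 2 = 27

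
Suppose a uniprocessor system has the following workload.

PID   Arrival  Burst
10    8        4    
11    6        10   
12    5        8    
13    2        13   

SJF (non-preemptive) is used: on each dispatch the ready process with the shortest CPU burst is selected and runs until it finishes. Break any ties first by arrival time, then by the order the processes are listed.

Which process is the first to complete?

Schedule: | idle 0-2 | 13 2-15 | 10 15-19 | 12 19-27 | 11 27-37 |
Completion: 10=19  11=37  12=27  13=15
Turnaround (C−A): 10=11  11=31  12=22  13=13
Finish order: 13 → 10 → 12 → 11

13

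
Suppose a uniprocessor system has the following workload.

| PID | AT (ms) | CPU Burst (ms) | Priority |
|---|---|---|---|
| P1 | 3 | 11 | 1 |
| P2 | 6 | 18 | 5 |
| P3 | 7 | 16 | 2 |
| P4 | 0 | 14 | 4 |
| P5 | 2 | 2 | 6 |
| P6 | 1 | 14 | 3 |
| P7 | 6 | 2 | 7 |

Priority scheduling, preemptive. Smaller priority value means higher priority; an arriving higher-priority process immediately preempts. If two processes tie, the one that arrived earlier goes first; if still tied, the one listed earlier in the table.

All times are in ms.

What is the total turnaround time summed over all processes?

341

Gantt: | P4 0-1 | P6 1-3 | P1 3-14 | P3 14-30 | P6 30-42 | P4 42-55 | P2 55-73 | P5 73-75 | P7 75-77 |
Completion: P1=14  P2=73  P3=30  P4=55  P5=75  P6=42  P7=77
Turnaround (C−A): P1=11  P2=67  P3=23  P4=55  P5=73  P6=41  P7=71
Turnaround = completion − arrival: P1=11, P2=67, P3=23, P4=55, P5=73, P6=41, P7=71
Total turnaround = 11 + 67 + 23 + 55 + 73 + 41 + 71 = 341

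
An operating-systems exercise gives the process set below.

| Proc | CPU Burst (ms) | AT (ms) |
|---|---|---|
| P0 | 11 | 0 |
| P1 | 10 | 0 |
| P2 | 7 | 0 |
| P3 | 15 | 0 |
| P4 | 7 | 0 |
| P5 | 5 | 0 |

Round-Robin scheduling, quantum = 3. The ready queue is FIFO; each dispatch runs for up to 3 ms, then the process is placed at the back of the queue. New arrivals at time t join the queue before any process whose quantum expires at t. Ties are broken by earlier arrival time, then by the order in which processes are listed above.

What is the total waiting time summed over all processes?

220

Schedule: | P0 0-3 | P1 3-6 | P2 6-9 | P3 9-12 | P4 12-15 | P5 15-18 | P0 18-21 | P1 21-24 | P2 24-27 | P3 27-30 | P4 30-33 | P5 33-35 | P0 35-38 | P1 38-41 | P2 41-42 | P3 42-45 | P4 45-46 | P0 46-48 | P1 48-49 | P3 49-55 |
Completion: P0=48  P1=49  P2=42  P3=55  P4=46  P5=35
Waiting = turnaround − burst: P0=37, P1=39, P2=35, P3=40, P4=39, P5=30
Total waiting = 37 + 39 + 35 + 40 + 39 + 30 = 220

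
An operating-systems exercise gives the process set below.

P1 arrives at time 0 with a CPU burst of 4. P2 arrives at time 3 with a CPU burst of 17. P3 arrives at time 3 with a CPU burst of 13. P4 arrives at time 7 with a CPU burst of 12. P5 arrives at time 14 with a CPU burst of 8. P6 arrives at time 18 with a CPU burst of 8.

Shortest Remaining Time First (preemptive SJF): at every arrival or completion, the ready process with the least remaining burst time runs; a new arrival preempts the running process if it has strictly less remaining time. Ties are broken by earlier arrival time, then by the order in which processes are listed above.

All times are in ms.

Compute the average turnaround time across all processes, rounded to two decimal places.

Gantt: | P1 0-4 | P3 4-17 | P5 17-25 | P6 25-33 | P4 33-45 | P2 45-62 |
Completion: P1=4  P2=62  P3=17  P4=45  P5=25  P6=33
Turnaround (C−A): P1=4  P2=59  P3=14  P4=38  P5=11  P6=15
Turnaround times: P1=4, P2=59, P3=14, P4=38, P5=11, P6=15
Average turnaround = (4+59+14+38+11+15) / 6 = 141/6 = 23.50

23.50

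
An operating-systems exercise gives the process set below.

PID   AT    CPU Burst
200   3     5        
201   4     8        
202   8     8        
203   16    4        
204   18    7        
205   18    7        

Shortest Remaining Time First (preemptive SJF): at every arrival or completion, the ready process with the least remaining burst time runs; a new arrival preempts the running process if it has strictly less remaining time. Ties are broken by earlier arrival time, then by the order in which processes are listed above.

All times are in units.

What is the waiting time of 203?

0

Gantt: | idle 0-3 | 200 3-8 | 201 8-16 | 203 16-20 | 204 20-27 | 205 27-34 | 202 34-42 |
Completion: 200=8  201=16  202=42  203=20  204=27  205=34
Turnaround (C−A): 200=5  201=12  202=34  203=4  204=9  205=16
Waiting(203) = turnaround − burst = 4 − 4 = 0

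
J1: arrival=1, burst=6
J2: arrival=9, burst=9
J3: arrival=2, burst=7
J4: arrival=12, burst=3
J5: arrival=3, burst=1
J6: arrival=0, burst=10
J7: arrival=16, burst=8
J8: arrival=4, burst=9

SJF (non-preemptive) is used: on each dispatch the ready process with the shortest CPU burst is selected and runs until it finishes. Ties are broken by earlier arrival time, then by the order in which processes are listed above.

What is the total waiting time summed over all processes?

117

Gantt: | J6 0-10 | J5 10-11 | J1 11-17 | J4 17-20 | J3 20-27 | J7 27-35 | J8 35-44 | J2 44-53 |
Completion: J1=17  J2=53  J3=27  J4=20  J5=11  J6=10  J7=35  J8=44
Turnaround (C−A): J1=16  J2=44  J3=25  J4=8  J5=8  J6=10  J7=19  J8=40
Waiting = turnaround − burst: J1=10, J2=35, J3=18, J4=5, J5=7, J6=0, J7=11, J8=31
Total waiting = 10 + 35 + 18 + 5 + 7 + 0 + 11 + 31 = 117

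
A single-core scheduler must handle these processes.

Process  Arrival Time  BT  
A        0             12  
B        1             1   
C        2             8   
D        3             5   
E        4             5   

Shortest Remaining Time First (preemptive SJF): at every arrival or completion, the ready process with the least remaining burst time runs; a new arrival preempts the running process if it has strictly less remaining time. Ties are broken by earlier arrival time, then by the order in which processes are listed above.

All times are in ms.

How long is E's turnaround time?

9

Schedule: | A 0-1 | B 1-2 | C 2-3 | D 3-8 | E 8-13 | C 13-20 | A 20-31 |
Completion: A=31  B=2  C=20  D=8  E=13
Turnaround(E) = completion − arrival = 13 − 4 = 9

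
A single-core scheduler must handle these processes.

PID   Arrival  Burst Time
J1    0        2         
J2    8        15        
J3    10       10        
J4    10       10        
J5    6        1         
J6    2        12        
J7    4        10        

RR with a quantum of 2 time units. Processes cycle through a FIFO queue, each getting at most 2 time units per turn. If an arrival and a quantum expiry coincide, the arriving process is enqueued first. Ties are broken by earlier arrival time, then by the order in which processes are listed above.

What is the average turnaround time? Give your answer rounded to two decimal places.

Schedule: | J1 0-2 | J6 2-4 | J7 4-6 | J6 6-8 | J5 8-9 | J7 9-11 | J2 11-13 | J6 13-15 | J3 15-17 | J4 17-19 | J7 19-21 | J2 21-23 | J6 23-25 | J3 25-27 | J4 27-29 | J7 29-31 | J2 31-33 | J6 33-35 | J3 35-37 | J4 37-39 | J7 39-41 | J2 41-43 | J6 43-45 | J3 45-47 | J4 47-49 | J2 49-51 | J3 51-53 | J4 53-55 | J2 55-60 |
Completion: J1=2  J2=60  J3=53  J4=55  J5=9  J6=45  J7=41
Turnaround times: J1=2, J2=52, J3=43, J4=45, J5=3, J6=43, J7=37
Average turnaround = (2+52+43+45+3+43+37) / 7 = 225/7 = 32.14

32.14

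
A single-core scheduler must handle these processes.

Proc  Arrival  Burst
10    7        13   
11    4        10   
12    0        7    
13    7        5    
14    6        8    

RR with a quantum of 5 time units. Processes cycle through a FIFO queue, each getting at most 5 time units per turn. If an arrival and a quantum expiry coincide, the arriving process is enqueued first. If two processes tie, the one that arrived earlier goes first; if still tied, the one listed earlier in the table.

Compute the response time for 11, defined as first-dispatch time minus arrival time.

Schedule: | 12 0-5 | 11 5-10 | 12 10-12 | 14 12-17 | 10 17-22 | 13 22-27 | 11 27-32 | 14 32-35 | 10 35-43 |
Completion: 10=43  11=32  12=12  13=27  14=35
Turnaround (C−A): 10=36  11=28  12=12  13=20  14=29
Response(11) = first start − arrival = 5 − 4 = 1

1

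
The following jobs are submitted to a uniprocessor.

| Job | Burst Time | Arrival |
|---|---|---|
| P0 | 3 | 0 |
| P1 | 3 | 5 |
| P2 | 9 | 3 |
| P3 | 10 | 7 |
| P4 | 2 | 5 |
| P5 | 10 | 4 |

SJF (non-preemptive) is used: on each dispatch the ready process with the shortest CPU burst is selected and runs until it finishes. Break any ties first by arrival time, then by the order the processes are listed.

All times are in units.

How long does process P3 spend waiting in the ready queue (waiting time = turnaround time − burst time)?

20

Gantt: | P0 0-3 | P2 3-12 | P4 12-14 | P1 14-17 | P5 17-27 | P3 27-37 |
Completion: P0=3  P1=17  P2=12  P3=37  P4=14  P5=27
Waiting(P3) = turnaround − burst = 30 − 10 = 20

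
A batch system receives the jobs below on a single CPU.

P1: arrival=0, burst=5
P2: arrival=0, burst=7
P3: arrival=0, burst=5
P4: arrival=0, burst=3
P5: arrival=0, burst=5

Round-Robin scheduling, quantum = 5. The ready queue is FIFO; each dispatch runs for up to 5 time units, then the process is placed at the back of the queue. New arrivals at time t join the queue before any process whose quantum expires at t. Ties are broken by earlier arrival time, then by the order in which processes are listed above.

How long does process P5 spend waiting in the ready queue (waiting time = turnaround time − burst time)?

Gantt: | P1 0-5 | P2 5-10 | P3 10-15 | P4 15-18 | P5 18-23 | P2 23-25 |
Completion: P1=5  P2=25  P3=15  P4=18  P5=23
Waiting(P5) = turnaround − burst = 23 − 5 = 18

18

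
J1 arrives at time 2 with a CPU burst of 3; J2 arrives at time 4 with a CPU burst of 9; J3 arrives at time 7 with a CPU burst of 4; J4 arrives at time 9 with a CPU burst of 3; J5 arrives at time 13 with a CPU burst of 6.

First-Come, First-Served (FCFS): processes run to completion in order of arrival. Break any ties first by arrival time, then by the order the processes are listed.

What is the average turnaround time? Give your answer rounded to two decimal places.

Gantt: | idle 0-2 | J1 2-5 | J2 5-14 | J3 14-18 | J4 18-21 | J5 21-27 |
Completion: J1=5  J2=14  J3=18  J4=21  J5=27
Turnaround times: J1=3, J2=10, J3=11, J4=12, J5=14
Average turnaround = (3+10+11+12+14) / 5 = 50/5 = 10.00

10.00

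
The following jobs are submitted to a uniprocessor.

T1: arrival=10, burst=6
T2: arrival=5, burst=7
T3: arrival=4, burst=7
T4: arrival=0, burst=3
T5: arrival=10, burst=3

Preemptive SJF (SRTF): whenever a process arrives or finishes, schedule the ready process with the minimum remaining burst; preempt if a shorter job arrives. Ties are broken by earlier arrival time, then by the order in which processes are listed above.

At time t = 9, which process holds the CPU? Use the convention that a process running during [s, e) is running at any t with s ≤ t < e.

Gantt: | T4 0-3 | idle 3-4 | T3 4-11 | T5 11-14 | T1 14-20 | T2 20-27 |
Completion: T1=20  T2=27  T3=11  T4=3  T5=14

T3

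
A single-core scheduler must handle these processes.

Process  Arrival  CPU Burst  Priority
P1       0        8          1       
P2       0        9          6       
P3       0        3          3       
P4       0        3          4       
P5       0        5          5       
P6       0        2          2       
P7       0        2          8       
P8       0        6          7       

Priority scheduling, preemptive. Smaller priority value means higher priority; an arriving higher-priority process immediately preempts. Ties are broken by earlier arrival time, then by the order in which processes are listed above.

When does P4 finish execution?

Timeline: | P1 0-8 | P6 8-10 | P3 10-13 | P4 13-16 | P5 16-21 | P2 21-30 | P8 30-36 | P7 36-38 |
Completion: P1=8  P2=30  P3=13  P4=16  P5=21  P6=10  P7=38  P8=36

16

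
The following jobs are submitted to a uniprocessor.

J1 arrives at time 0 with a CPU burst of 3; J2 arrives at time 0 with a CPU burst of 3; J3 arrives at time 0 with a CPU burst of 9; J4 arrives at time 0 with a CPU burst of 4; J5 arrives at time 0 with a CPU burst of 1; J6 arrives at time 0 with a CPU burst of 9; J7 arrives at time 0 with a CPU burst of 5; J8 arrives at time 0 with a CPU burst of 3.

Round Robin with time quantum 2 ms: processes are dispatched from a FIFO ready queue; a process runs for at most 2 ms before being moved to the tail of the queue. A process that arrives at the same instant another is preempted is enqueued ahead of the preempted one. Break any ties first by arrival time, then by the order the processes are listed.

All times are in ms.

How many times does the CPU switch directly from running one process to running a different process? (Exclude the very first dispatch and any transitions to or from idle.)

Timeline: | J1 0-2 | J2 2-4 | J3 4-6 | J4 6-8 | J5 8-9 | J6 9-11 | J7 11-13 | J8 13-15 | J1 15-16 | J2 16-17 | J3 17-19 | J4 19-21 | J6 21-23 | J7 23-25 | J8 25-26 | J3 26-28 | J6 28-30 | J7 30-31 | J3 31-33 | J6 33-35 | J3 35-36 | J6 36-37 |
Completion: J1=16  J2=17  J3=36  J4=21  J5=9  J6=37  J7=31  J8=26
Turnaround (C−A): J1=16  J2=17  J3=36  J4=21  J5=9  J6=37  J7=31  J8=26

21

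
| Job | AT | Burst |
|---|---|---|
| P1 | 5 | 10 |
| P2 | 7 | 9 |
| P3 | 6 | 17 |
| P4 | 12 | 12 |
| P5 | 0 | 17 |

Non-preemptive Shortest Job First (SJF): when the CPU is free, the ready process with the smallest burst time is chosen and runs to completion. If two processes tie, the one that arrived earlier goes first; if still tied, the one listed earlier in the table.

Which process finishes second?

Schedule: | P5 0-17 | P2 17-26 | P1 26-36 | P4 36-48 | P3 48-65 |
Completion: P1=36  P2=26  P3=65  P4=48  P5=17
Turnaround (C−A): P1=31  P2=19  P3=59  P4=36  P5=17
Finish order: P5 → P2 → P1 → P4 → P3

P2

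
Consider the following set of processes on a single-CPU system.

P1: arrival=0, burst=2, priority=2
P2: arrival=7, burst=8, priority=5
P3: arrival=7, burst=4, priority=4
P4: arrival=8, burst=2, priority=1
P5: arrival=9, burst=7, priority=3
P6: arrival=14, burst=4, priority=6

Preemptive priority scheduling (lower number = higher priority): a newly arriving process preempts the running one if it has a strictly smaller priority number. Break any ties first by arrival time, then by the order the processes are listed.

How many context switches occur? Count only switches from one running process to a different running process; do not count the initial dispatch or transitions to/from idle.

5

Gantt: | P1 0-2 | idle 2-7 | P3 7-8 | P4 8-10 | P5 10-17 | P3 17-20 | P2 20-28 | P6 28-32 |
Completion: P1=2  P2=28  P3=20  P4=10  P5=17  P6=32
Turnaround (C−A): P1=2  P2=21  P3=13  P4=2  P5=8  P6=18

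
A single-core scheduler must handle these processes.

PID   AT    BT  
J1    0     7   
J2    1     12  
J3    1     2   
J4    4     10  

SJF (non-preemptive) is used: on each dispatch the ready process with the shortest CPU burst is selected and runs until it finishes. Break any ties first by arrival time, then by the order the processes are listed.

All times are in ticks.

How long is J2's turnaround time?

30

Schedule: | J1 0-7 | J3 7-9 | J4 9-19 | J2 19-31 |
Completion: J1=7  J2=31  J3=9  J4=19
Turnaround (C−A): J1=7  J2=30  J3=8  J4=15
Turnaround(J2) = completion − arrival = 31 − 1 = 30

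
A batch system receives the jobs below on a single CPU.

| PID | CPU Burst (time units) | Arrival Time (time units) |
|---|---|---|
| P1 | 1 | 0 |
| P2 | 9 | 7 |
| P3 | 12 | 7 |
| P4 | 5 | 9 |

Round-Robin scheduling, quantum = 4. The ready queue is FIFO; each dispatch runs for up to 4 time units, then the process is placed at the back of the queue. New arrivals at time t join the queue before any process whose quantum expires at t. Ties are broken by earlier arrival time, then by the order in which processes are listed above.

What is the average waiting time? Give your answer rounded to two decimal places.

10.25

Gantt: | P1 0-1 | idle 1-7 | P2 7-11 | P3 11-15 | P4 15-19 | P2 19-23 | P3 23-27 | P4 27-28 | P2 28-29 | P3 29-33 |
Completion: P1=1  P2=29  P3=33  P4=28
Waiting times: P1=0, P2=13, P3=14, P4=14
Average waiting = (0+13+14+14) / 4 = 41/4 = 10.25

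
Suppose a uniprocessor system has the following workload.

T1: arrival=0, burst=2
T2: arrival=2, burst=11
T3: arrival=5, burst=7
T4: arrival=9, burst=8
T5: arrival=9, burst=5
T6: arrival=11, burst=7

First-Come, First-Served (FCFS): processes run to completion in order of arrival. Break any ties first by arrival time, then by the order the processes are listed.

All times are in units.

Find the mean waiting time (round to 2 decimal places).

Gantt: | T1 0-2 | T2 2-13 | T3 13-20 | T4 20-28 | T5 28-33 | T6 33-40 |
Completion: T1=2  T2=13  T3=20  T4=28  T5=33  T6=40
Turnaround (C−A): T1=2  T2=11  T3=15  T4=19  T5=24  T6=29
Waiting times: T1=0, T2=0, T3=8, T4=11, T5=19, T6=22
Average waiting = (0+0+8+11+19+22) / 6 = 60/6 = 10.00

10.00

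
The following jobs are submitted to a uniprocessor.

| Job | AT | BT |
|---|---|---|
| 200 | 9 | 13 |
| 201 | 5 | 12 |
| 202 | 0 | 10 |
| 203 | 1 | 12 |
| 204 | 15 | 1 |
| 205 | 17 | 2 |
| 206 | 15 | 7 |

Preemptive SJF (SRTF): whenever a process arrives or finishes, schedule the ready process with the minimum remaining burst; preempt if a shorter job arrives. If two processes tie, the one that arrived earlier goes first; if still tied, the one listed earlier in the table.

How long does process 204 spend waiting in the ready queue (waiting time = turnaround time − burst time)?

0

Gantt: | 202 0-10 | 203 10-15 | 204 15-16 | 203 16-17 | 205 17-19 | 203 19-25 | 206 25-32 | 201 32-44 | 200 44-57 |
Completion: 200=57  201=44  202=10  203=25  204=16  205=19  206=32
Turnaround (C−A): 200=48  201=39  202=10  203=24  204=1  205=2  206=17
Waiting(204) = turnaround − burst = 1 − 1 = 0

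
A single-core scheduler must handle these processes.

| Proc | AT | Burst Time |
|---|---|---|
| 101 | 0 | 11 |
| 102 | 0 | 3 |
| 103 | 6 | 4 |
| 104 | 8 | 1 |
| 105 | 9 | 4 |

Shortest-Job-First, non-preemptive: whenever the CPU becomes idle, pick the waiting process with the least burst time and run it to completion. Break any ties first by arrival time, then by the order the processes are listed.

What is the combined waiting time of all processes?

28

Schedule: | 102 0-3 | 101 3-14 | 104 14-15 | 103 15-19 | 105 19-23 |
Completion: 101=14  102=3  103=19  104=15  105=23
Waiting = turnaround − burst: 101=3, 102=0, 103=9, 104=6, 105=10
Total waiting = 3 + 0 + 9 + 6 + 10 = 28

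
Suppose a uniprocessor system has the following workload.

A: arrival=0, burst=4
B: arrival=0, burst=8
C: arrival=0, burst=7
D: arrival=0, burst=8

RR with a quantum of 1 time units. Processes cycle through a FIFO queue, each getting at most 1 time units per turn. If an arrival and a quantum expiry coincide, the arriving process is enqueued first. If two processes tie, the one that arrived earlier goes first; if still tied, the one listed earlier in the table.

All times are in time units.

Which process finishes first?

A

Timeline: | A 0-1 | B 1-2 | C 2-3 | D 3-4 | A 4-5 | B 5-6 | C 6-7 | D 7-8 | A 8-9 | B 9-10 | C 10-11 | D 11-12 | A 12-13 | B 13-14 | C 14-15 | D 15-16 | B 16-17 | C 17-18 | D 18-19 | B 19-20 | C 20-21 | D 21-22 | B 22-23 | C 23-24 | D 24-25 | B 25-26 | D 26-27 |
Completion: A=13  B=26  C=24  D=27
Finish order: A → C → B → D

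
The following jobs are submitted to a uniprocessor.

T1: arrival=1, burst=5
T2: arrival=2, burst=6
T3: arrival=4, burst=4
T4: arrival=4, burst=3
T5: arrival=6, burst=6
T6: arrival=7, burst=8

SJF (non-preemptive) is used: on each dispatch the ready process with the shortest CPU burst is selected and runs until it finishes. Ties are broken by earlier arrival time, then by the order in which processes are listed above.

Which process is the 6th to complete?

T6

Schedule: | idle 0-1 | T1 1-6 | T4 6-9 | T3 9-13 | T2 13-19 | T5 19-25 | T6 25-33 |
Completion: T1=6  T2=19  T3=13  T4=9  T5=25  T6=33
Turnaround (C−A): T1=5  T2=17  T3=9  T4=5  T5=19  T6=26
Finish order: T1 → T4 → T3 → T2 → T5 → T6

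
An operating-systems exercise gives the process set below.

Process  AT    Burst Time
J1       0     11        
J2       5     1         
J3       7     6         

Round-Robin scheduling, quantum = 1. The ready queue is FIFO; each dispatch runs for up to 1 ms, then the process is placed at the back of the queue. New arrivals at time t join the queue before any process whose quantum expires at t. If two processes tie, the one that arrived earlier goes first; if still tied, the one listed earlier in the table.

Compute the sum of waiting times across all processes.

11

Schedule: | J1 0-5 | J2 5-6 | J1 6-7 | J3 7-8 | J1 8-9 | J3 9-10 | J1 10-11 | J3 11-12 | J1 12-13 | J3 13-14 | J1 14-15 | J3 15-16 | J1 16-17 | J3 17-18 |
Completion: J1=17  J2=6  J3=18
Turnaround (C−A): J1=17  J2=1  J3=11
Waiting = turnaround − burst: J1=6, J2=0, J3=5
Total waiting = 6 + 0 + 5 = 11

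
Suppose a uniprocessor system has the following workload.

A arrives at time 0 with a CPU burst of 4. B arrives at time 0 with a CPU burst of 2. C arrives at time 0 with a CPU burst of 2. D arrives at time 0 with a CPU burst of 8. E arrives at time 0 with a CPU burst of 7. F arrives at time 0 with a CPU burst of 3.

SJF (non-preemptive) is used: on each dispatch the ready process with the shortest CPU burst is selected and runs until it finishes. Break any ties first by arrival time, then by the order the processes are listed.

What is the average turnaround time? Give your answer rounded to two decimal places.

11.33

Gantt: | B 0-2 | C 2-4 | F 4-7 | A 7-11 | E 11-18 | D 18-26 |
Completion: A=11  B=2  C=4  D=26  E=18  F=7
Turnaround times: A=11, B=2, C=4, D=26, E=18, F=7
Average turnaround = (11+2+4+26+18+7) / 6 = 68/6 = 11.33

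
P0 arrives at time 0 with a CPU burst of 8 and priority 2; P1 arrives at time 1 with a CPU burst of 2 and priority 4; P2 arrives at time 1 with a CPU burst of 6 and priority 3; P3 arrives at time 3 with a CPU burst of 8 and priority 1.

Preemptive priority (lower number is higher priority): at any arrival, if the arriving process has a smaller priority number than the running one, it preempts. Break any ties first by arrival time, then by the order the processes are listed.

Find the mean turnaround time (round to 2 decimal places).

Gantt: | P0 0-3 | P3 3-11 | P0 11-16 | P2 16-22 | P1 22-24 |
Completion: P0=16  P1=24  P2=22  P3=11
Turnaround (C−A): P0=16  P1=23  P2=21  P3=8
Turnaround times: P0=16, P1=23, P2=21, P3=8
Average turnaround = (16+23+21+8) / 4 = 68/4 = 17.00

17.00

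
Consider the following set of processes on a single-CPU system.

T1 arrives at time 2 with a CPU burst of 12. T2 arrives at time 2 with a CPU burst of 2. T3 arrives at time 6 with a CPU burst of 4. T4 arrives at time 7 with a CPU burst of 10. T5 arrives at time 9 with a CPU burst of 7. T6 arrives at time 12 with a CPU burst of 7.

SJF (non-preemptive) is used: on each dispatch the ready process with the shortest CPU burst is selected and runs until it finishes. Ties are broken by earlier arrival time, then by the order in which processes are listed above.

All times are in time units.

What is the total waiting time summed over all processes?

Gantt: | idle 0-2 | T2 2-4 | T1 4-16 | T3 16-20 | T5 20-27 | T6 27-34 | T4 34-44 |
Completion: T1=16  T2=4  T3=20  T4=44  T5=27  T6=34
Turnaround (C−A): T1=14  T2=2  T3=14  T4=37  T5=18  T6=22
Waiting = turnaround − burst: T1=2, T2=0, T3=10, T4=27, T5=11, T6=15
Total waiting = 2 + 0 + 10 + 27 + 11 + 15 = 65

65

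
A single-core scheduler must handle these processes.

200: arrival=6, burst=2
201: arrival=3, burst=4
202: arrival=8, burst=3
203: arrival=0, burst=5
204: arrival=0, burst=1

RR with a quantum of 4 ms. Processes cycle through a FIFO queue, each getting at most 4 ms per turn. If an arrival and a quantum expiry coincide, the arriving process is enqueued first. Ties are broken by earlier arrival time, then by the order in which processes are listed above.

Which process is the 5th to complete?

202

Schedule: | 203 0-4 | 204 4-5 | 201 5-9 | 203 9-10 | 200 10-12 | 202 12-15 |
Completion: 200=12  201=9  202=15  203=10  204=5
Turnaround (C−A): 200=6  201=6  202=7  203=10  204=5
Finish order: 204 → 201 → 203 → 200 → 202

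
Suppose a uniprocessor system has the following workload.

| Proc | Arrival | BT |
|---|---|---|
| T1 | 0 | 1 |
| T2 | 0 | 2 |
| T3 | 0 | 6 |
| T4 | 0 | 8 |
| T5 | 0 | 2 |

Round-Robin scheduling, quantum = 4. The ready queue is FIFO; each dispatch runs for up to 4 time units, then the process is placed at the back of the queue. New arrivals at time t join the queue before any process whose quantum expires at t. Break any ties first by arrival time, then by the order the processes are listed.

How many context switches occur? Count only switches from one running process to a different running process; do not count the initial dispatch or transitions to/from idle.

6

Gantt: | T1 0-1 | T2 1-3 | T3 3-7 | T4 7-11 | T5 11-13 | T3 13-15 | T4 15-19 |
Completion: T1=1  T2=3  T3=15  T4=19  T5=13
Turnaround (C−A): T1=1  T2=3  T3=15  T4=19  T5=13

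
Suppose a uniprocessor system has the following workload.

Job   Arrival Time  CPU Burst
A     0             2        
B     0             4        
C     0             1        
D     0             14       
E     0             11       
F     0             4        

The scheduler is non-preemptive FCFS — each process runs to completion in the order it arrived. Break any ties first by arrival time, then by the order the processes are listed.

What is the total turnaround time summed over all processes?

Timeline: | A 0-2 | B 2-6 | C 6-7 | D 7-21 | E 21-32 | F 32-36 |
Completion: A=2  B=6  C=7  D=21  E=32  F=36
Turnaround (C−A): A=2  B=6  C=7  D=21  E=32  F=36
Turnaround = completion − arrival: A=2, B=6, C=7, D=21, E=32, F=36
Total turnaround = 2 + 6 + 7 + 21 + 32 + 36 = 104

104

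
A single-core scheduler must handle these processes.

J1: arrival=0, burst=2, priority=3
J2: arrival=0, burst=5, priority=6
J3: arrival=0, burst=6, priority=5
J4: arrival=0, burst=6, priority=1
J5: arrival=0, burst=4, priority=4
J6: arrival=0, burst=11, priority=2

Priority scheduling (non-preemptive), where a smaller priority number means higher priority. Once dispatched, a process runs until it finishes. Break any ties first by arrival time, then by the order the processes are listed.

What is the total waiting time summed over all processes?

94

Timeline: | J4 0-6 | J6 6-17 | J1 17-19 | J5 19-23 | J3 23-29 | J2 29-34 |
Completion: J1=19  J2=34  J3=29  J4=6  J5=23  J6=17
Turnaround (C−A): J1=19  J2=34  J3=29  J4=6  J5=23  J6=17
Waiting = turnaround − burst: J1=17, J2=29, J3=23, J4=0, J5=19, J6=6
Total waiting = 17 + 29 + 23 + 0 + 19 + 6 = 94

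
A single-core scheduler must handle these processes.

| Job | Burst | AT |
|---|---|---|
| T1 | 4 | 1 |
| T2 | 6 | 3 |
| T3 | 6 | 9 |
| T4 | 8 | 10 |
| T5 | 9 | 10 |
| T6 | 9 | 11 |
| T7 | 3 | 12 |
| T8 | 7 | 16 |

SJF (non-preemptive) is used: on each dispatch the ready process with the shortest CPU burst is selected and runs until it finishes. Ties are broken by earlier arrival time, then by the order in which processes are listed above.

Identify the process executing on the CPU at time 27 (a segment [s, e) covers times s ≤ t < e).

T4

Gantt: | idle 0-1 | T1 1-5 | T2 5-11 | T3 11-17 | T7 17-20 | T8 20-27 | T4 27-35 | T5 35-44 | T6 44-53 |
Completion: T1=5  T2=11  T3=17  T4=35  T5=44  T6=53  T7=20  T8=27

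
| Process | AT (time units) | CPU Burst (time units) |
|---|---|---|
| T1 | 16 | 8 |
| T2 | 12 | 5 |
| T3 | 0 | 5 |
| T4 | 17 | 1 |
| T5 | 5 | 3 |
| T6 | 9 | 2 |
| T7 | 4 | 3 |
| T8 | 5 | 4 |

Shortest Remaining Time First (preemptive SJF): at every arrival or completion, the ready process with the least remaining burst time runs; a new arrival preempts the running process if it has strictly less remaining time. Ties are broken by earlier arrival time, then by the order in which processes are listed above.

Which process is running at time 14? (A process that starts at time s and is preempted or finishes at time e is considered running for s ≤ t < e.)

Timeline: | T3 0-5 | T7 5-8 | T5 8-11 | T6 11-13 | T8 13-17 | T4 17-18 | T2 18-23 | T1 23-31 |
Completion: T1=31  T2=23  T3=5  T4=18  T5=11  T6=13  T7=8  T8=17
Turnaround (C−A): T1=15  T2=11  T3=5  T4=1  T5=6  T6=4  T7=4  T8=12

T8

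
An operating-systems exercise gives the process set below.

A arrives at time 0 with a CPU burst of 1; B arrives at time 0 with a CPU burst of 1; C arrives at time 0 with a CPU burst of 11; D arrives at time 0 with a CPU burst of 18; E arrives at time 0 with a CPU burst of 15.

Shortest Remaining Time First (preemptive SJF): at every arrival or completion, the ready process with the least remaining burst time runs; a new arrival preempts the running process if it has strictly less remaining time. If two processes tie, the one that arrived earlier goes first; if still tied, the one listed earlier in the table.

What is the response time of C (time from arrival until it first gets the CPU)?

2

Schedule: | A 0-1 | B 1-2 | C 2-13 | E 13-28 | D 28-46 |
Completion: A=1  B=2  C=13  D=46  E=28
Turnaround (C−A): A=1  B=2  C=13  D=46  E=28
Response(C) = first start − arrival = 2 − 0 = 2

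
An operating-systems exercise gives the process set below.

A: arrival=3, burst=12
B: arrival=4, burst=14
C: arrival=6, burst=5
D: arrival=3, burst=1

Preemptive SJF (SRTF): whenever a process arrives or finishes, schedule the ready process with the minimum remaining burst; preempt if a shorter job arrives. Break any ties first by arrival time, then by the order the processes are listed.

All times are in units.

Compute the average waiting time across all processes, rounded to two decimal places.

5.75

Gantt: | idle 0-3 | D 3-4 | A 4-6 | C 6-11 | A 11-21 | B 21-35 |
Completion: A=21  B=35  C=11  D=4
Turnaround (C−A): A=18  B=31  C=5  D=1
Waiting times: A=6, B=17, C=0, D=0
Average waiting = (6+17+0+0) / 4 = 23/4 = 5.75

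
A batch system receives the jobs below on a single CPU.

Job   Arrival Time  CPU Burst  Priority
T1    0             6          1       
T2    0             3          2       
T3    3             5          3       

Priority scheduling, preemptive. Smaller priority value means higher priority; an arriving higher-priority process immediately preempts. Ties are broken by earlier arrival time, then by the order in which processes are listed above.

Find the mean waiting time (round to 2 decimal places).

Schedule: | T1 0-6 | T2 6-9 | T3 9-14 |
Completion: T1=6  T2=9  T3=14
Turnaround (C−A): T1=6  T2=9  T3=11
Waiting times: T1=0, T2=6, T3=6
Average waiting = (0+6+6) / 3 = 12/3 = 4.00

4.00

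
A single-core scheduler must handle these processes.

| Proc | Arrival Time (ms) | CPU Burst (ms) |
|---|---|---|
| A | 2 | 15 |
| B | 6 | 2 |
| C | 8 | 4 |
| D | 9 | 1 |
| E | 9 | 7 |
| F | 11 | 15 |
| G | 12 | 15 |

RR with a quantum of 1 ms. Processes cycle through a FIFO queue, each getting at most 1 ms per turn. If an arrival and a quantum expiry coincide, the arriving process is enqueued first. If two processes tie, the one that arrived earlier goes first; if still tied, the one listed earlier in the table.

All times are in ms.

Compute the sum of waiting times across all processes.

138

Schedule: | idle 0-2 | A 2-6 | B 6-7 | A 7-8 | B 8-9 | C 9-10 | A 10-11 | D 11-12 | E 12-13 | C 13-14 | F 14-15 | A 15-16 | G 16-17 | E 17-18 | C 18-19 | F 19-20 | A 20-21 | G 21-22 | E 22-23 | C 23-24 | F 24-25 | A 25-26 | G 26-27 | E 27-28 | F 28-29 | A 29-30 | G 30-31 | E 31-32 | F 32-33 | A 33-34 | G 34-35 | E 35-36 | F 36-37 | A 37-38 | G 38-39 | E 39-40 | F 40-41 | A 41-42 | G 42-43 | F 43-44 | A 44-45 | G 45-46 | F 46-47 | A 47-48 | G 48-49 | F 49-50 | G 50-51 | F 51-52 | G 52-53 | F 53-54 | G 54-55 | F 55-56 | G 56-57 | F 57-58 | G 58-59 | F 59-60 | G 60-61 |
Completion: A=48  B=9  C=24  D=12  E=40  F=60  G=61
Waiting = turnaround − burst: A=31, B=1, C=12, D=2, E=24, F=34, G=34
Total waiting = 31 + 1 + 12 + 2 + 24 + 34 + 34 = 138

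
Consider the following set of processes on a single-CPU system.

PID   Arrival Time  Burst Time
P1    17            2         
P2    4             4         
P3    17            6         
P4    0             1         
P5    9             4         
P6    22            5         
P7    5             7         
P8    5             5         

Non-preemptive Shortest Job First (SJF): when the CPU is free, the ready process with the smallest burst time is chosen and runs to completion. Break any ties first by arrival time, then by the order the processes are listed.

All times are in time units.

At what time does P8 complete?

Schedule: | P4 0-1 | idle 1-4 | P2 4-8 | P8 8-13 | P5 13-17 | P1 17-19 | P3 19-25 | P6 25-30 | P7 30-37 |
Completion: P1=19  P2=8  P3=25  P4=1  P5=17  P6=30  P7=37  P8=13

13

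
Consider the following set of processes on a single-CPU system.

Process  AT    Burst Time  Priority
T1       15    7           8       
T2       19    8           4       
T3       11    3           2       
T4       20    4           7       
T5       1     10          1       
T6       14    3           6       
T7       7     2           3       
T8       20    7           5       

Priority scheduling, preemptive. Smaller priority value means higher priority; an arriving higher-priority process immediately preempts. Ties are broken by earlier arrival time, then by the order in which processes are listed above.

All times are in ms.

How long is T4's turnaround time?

Schedule: | idle 0-1 | T5 1-11 | T3 11-14 | T7 14-16 | T6 16-19 | T2 19-27 | T8 27-34 | T4 34-38 | T1 38-45 |
Completion: T1=45  T2=27  T3=14  T4=38  T5=11  T6=19  T7=16  T8=34
Turnaround (C−A): T1=30  T2=8  T3=3  T4=18  T5=10  T6=5  T7=9  T8=14
Turnaround(T4) = completion − arrival = 38 − 20 = 18

18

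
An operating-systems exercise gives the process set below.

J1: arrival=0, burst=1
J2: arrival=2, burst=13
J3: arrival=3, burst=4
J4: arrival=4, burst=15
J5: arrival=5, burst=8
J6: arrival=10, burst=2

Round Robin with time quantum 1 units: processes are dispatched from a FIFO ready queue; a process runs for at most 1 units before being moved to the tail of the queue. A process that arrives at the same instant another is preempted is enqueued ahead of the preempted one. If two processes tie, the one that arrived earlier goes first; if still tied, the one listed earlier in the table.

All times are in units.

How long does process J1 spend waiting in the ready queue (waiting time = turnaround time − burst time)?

Gantt: | J1 0-1 | idle 1-2 | J2 2-3 | J3 3-4 | J2 4-5 | J4 5-6 | J3 6-7 | J5 7-8 | J2 8-9 | J4 9-10 | J3 10-11 | J5 11-12 | J2 12-13 | J6 13-14 | J4 14-15 | J3 15-16 | J5 16-17 | J2 17-18 | J6 18-19 | J4 19-20 | J5 20-21 | J2 21-22 | J4 22-23 | J5 23-24 | J2 24-25 | J4 25-26 | J5 26-27 | J2 27-28 | J4 28-29 | J5 29-30 | J2 30-31 | J4 31-32 | J5 32-33 | J2 33-34 | J4 34-35 | J2 35-36 | J4 36-37 | J2 37-38 | J4 38-39 | J2 39-40 | J4 40-44 |
Completion: J1=1  J2=40  J3=16  J4=44  J5=33  J6=19
Waiting(J1) = turnaround − burst = 1 − 1 = 0

0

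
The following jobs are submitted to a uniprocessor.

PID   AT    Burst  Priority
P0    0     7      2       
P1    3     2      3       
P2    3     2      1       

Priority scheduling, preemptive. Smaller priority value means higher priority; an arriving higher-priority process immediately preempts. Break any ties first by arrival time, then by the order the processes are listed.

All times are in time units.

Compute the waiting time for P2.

Timeline: | P0 0-3 | P2 3-5 | P0 5-9 | P1 9-11 |
Completion: P0=9  P1=11  P2=5
Waiting(P2) = turnaround − burst = 2 − 2 = 0

0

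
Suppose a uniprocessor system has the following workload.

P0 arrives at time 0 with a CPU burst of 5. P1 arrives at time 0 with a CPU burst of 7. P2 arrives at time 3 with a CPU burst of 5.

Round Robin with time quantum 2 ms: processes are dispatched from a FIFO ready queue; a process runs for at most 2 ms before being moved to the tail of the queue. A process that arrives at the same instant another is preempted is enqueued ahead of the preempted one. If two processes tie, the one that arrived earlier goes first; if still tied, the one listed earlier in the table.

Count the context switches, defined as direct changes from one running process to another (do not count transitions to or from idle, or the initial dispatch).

9

Timeline: | P0 0-2 | P1 2-4 | P0 4-6 | P2 6-8 | P1 8-10 | P0 10-11 | P2 11-13 | P1 13-15 | P2 15-16 | P1 16-17 |
Completion: P0=11  P1=17  P2=16
Turnaround (C−A): P0=11  P1=17  P2=13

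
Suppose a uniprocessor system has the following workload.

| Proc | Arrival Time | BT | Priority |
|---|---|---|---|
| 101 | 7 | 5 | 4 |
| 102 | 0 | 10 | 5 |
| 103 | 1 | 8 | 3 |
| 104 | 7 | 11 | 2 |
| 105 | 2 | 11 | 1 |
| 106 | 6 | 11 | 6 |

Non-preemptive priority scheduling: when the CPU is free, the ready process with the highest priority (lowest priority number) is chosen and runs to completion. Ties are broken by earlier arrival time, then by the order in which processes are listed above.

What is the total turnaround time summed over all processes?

Timeline: | 102 0-10 | 105 10-21 | 104 21-32 | 103 32-40 | 101 40-45 | 106 45-56 |
Completion: 101=45  102=10  103=40  104=32  105=21  106=56
Turnaround = completion − arrival: 101=38, 102=10, 103=39, 104=25, 105=19, 106=50
Total turnaround = 38 + 10 + 39 + 25 + 19 + 50 = 181

181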